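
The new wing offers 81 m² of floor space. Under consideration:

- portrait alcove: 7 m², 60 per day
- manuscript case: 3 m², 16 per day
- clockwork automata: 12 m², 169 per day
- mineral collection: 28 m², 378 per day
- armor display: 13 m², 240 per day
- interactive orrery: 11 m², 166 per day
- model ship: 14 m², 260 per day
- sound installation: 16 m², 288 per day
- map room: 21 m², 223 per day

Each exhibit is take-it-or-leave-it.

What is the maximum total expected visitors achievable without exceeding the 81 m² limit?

1261

Density check — model ship 18.57, armor display 18.46, sound installation 18.00, interactive orrery 15.09 are the best per m².
Filling by ratio: portrait alcove + manuscript case + clockwork automata + armor display + interactive orrery + model ship + sound installation for 1199, with 5 m² left unused.
Replace portrait alcove and manuscript case and armor display with mineral collection: the trade gains 62 net, giving 1261 at 81 m².
The closest alternative, portrait alcove + manuscript case + mineral collection + armor display + model ship + sound installation, reaches only 1242.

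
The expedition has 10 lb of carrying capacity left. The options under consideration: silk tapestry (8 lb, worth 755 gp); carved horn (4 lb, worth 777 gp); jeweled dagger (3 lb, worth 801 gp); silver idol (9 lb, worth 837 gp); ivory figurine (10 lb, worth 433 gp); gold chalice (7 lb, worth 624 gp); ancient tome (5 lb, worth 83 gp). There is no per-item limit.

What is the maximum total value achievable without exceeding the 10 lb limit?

The ratio ordering already packs tightly: 3×jeweled dagger, 9 lb, 2403.
Every other selection either busts 10 lb or fails to beat 2403.

2403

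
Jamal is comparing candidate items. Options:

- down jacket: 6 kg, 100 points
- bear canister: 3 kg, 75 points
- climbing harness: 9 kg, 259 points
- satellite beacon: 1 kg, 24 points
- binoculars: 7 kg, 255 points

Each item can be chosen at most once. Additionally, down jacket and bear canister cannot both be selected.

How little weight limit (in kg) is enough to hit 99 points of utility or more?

4

Look for the lowest-weight combination reaching 99.
Taking bear canister + satellite beacon gives 99 (≥ 99) for 4 kg.
No combination under 4 kg hits 99.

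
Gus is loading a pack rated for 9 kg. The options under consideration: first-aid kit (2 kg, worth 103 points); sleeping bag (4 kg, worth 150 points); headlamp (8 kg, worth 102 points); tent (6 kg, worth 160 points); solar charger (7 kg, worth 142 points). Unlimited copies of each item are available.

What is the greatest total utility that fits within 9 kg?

412

4×first-aid kit uses 8 of the 9 kg and totals 412.
Nothing else within 9 kg beats 412.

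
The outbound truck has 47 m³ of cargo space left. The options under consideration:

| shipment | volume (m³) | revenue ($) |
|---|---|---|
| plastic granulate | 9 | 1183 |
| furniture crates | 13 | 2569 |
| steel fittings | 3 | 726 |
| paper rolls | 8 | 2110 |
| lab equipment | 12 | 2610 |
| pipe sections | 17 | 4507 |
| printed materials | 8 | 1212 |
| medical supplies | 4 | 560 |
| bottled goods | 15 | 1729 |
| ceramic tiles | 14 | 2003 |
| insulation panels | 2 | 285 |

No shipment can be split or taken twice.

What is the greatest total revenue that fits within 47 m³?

Steel fittings + paper rolls + lab equipment + pipe sections + medical supplies + insulation panels uses 46 of the 47 m³ and totals 10798.
The closest alternative, furniture crates + steel fittings + paper rolls + pipe sections + medical supplies + insulation panels, reaches only 10757.

10798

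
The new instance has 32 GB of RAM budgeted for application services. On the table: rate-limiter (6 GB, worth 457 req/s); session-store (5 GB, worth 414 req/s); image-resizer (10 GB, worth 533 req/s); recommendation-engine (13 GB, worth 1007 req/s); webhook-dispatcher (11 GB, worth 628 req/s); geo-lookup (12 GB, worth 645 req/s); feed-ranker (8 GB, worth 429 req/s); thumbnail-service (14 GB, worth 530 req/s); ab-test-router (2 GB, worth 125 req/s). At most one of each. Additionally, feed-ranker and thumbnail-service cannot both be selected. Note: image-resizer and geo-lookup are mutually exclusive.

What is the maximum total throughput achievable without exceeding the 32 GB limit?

The ratio heuristic lands on rate-limiter + session-store + recommendation-engine + ab-test-router (2003) but leaves 6 GB idle.
Dropping ab-test-router frees 2 GB; slotting in feed-ranker (8 GB) lifts the total to 2307 at 32 GB.
Runner-up rate-limiter + recommendation-engine + webhook-dispatcher + ab-test-router tops out at 2217.

2307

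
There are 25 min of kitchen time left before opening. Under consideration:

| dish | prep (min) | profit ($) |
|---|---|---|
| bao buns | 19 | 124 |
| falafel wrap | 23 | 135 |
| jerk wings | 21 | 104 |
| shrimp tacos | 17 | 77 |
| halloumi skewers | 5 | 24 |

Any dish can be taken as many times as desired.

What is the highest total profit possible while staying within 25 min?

148

Ranking by ratio (profit/min): bao buns 6.53, falafel wrap 5.87, jerk wings 4.95, halloumi skewers 4.80.
The ratio ordering already packs tightly: bao buns + halloumi skewers, 24 min, 148.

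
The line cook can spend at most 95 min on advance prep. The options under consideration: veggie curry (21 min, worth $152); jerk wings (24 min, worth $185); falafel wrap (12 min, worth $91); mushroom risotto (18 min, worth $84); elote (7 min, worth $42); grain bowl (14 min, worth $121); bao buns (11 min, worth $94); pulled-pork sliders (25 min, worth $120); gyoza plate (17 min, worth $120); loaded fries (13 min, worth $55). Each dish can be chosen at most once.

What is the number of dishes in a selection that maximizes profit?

6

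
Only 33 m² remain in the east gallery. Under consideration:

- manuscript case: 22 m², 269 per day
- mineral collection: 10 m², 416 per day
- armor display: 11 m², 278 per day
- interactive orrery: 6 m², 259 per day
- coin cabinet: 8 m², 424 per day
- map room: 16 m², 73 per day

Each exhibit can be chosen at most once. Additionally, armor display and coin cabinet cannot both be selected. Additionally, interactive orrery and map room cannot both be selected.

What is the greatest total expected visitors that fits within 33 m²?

1099

Taking mineral collection + interactive orrery + coin cabinet: 24 m² used, 1099 in expected visitors.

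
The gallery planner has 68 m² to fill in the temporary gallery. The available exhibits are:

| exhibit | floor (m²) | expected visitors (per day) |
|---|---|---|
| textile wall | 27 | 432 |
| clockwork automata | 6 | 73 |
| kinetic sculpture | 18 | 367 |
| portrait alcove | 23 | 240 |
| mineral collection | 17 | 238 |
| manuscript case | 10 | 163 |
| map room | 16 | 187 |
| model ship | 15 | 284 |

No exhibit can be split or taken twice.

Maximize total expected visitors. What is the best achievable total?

1156

By expected visitors per m²: kinetic sculpture 20.39, model ship 18.93, manuscript case 16.30 lead.
Taking the top-ratio exhibits first gives clockwork automata + kinetic sculpture + mineral collection + manuscript case + model ship for 1125 (66 m²).
Replace mineral collection and manuscript case with textile wall: the trade gains 31 net, giving 1156 at 66 m².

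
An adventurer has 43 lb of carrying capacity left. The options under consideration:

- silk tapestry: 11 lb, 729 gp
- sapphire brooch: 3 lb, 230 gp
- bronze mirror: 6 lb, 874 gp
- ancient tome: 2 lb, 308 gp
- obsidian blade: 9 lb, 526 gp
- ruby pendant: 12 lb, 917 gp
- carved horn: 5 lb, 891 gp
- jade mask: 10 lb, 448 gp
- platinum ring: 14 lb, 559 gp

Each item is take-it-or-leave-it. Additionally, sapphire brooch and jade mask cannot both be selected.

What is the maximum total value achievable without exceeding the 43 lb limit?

3949

Density check — carved horn 178.20, ancient tome 154.00, bronze mirror 145.67 are the best per lb.
Taking silk tapestry + sapphire brooch + bronze mirror + ancient tome + ruby pendant + carved horn: 39 lb used, 3949 in value.
No other feasible combination exceeds 3949.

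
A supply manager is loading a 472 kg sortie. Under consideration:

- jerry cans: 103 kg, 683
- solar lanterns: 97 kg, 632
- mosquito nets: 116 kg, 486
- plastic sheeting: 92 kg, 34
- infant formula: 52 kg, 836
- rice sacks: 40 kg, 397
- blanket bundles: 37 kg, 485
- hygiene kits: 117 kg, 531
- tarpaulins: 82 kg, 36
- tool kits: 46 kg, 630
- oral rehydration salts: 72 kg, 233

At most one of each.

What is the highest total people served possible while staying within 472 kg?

By people served per kg: infant formula 16.08, tool kits 13.70, blanket bundles 13.11 lead.
Jerry cans + solar lanterns + infant formula + rice sacks + blanket bundles + tool kits + oral rehydration salts uses 447 of the 472 kg and totals 3896.
That's the maximum — no swap from here does better than 3896.

3896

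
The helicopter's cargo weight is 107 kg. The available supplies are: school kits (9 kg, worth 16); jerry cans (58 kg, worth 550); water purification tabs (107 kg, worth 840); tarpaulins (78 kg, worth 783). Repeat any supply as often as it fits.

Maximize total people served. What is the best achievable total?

840

By people served per kg: tarpaulins 10.04, jerry cans 9.48, water purification tabs 7.85 lead.
Greedy by ratio would take 3×school kits + tarpaulins: 105 kg used, total 831.
Replace 3×school kits and tarpaulins with water purification tabs: the trade gains 9 net, giving 840 at 107 kg.
Nothing else within 107 kg beats 840.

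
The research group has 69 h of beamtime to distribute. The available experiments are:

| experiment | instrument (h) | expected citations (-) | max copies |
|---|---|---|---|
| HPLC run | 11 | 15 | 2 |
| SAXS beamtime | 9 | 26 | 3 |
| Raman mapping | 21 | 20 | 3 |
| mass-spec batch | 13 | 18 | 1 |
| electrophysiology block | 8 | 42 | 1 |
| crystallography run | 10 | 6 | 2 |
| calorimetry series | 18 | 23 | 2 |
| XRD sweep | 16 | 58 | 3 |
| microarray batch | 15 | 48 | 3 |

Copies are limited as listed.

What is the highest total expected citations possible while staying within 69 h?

Density check — electrophysiology block 5.25, XRD sweep 3.62, microarray batch 3.20, SAXS beamtime 2.89 are the best per h.
Greedy by ratio would take SAXS beamtime + electrophysiology block + 3×XRD sweep: 65 h used, total 242.
Replace SAXS beamtime and 2×XRD sweep with 3×microarray batch: the trade gains 2 net, giving 244 at 69 h.
No other feasible combination exceeds 244.

244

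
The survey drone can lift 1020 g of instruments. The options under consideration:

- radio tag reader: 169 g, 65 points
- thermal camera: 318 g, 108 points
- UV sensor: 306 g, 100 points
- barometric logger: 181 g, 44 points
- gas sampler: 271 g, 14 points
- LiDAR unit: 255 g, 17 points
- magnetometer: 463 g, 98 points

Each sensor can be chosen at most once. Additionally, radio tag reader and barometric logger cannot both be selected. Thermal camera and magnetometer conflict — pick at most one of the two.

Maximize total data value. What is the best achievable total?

Radio tag reader + thermal camera + UV sensor uses 793 of the 1020 g and totals 273.

273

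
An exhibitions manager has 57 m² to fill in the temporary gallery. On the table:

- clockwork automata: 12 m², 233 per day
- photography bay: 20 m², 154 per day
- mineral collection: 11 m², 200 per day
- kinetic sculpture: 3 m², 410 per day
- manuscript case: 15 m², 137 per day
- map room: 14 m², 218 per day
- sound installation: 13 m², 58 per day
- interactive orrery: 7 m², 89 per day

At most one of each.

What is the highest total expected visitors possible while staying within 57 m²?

Density check — kinetic sculpture 136.67, clockwork automata 19.42, mineral collection 18.18 are the best per m².
A density-first pass picks clockwork automata + mineral collection + kinetic sculpture + map room + interactive orrery — 1150 at 47 m².
The 7 m² tied up in interactive orrery is better spent on manuscript case — total rises to 1198 (55 m²).
The closest alternative, clockwork automata + mineral collection + kinetic sculpture + map room + interactive orrery, reaches only 1150.

1198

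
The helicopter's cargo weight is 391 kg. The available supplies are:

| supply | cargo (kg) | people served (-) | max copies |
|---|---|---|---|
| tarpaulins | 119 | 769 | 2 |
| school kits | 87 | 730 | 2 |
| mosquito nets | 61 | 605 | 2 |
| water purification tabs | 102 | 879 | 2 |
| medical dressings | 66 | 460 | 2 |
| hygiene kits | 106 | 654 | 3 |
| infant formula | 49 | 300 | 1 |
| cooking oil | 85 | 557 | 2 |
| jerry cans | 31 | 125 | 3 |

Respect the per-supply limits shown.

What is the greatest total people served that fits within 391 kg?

3279

Greedy by ratio would take 2×mosquito nets + 2×water purification tabs + infant formula: 375 kg used, total 3268.
The 151 kg tied up in water purification tabs and infant formula is better spent on school kits + medical dressings — total rises to 3279 (377 kg).
That's the maximum — no swap from here does better than 3279.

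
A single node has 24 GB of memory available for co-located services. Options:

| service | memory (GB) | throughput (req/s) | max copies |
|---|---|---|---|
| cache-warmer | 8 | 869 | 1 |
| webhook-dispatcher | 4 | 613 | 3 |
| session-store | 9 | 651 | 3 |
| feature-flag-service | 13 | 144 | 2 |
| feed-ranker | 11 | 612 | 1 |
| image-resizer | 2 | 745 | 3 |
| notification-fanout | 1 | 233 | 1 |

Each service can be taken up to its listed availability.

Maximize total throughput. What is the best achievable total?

4563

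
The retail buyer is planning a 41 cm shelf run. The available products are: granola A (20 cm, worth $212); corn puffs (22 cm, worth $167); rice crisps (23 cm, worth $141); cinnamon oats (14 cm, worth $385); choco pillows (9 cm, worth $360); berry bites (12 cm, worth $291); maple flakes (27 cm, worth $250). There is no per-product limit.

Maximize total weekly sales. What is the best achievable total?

The ratio heuristic lands on 4×choco pillows (1440) but leaves 5 cm idle.
Replace choco pillows with cinnamon oats: the trade gains 25 net, giving 1465 at 41 cm.
Nothing else within 41 cm beats 1465.

1465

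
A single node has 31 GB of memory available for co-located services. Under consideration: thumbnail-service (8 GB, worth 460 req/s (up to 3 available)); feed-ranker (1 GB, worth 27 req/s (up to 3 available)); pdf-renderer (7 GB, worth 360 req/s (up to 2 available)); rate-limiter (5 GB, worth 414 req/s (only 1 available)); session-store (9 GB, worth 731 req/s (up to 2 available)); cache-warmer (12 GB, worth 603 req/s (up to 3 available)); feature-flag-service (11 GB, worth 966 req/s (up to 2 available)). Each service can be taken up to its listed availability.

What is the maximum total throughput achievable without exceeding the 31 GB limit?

Greedy by ratio would take 3×feed-ranker + rate-limiter + 2×feature-flag-service: 30 GB used, total 2427.
Dropping 3×feed-ranker and rate-limiter frees 8 GB; slotting in session-store (9 GB) lifts the total to 2663 at 31 GB.
Every other selection either busts 31 GB or exceeds an availability limit or fails to beat 2663.

2663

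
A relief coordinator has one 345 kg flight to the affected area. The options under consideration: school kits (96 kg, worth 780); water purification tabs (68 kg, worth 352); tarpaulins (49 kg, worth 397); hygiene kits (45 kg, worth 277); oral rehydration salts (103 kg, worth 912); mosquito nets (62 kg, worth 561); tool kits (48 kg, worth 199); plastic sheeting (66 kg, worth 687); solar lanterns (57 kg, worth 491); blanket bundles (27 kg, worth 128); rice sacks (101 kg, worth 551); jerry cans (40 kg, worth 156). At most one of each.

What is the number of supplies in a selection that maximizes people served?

Best achievable people served is 3048.
tarpaulins + oral rehydration salts + mosquito nets + plastic sheeting + solar lanterns hits 3048 at 337 kg.
Any selection reaching 3048 contains exactly 5 supplies.

5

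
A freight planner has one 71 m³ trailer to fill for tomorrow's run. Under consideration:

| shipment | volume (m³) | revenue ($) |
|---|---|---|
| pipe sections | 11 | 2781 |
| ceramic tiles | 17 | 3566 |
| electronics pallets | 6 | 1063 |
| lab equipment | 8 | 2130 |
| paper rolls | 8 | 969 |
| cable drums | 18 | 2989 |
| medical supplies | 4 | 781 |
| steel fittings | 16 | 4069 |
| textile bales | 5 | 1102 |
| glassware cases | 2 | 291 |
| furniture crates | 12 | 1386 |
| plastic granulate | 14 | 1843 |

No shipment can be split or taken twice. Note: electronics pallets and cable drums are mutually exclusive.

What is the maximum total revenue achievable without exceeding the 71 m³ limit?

15783

Ranking by ratio (revenue/m³): lab equipment 266.25, steel fittings 254.31, pipe sections 252.82, textile bales 220.40.
Best packing: pipe sections + ceramic tiles + electronics pallets + lab equipment + medical supplies + steel fittings + textile bales + glassware cases — 69 m³, 15783 total.
That's the maximum — no feasible swap from here does better than 15783.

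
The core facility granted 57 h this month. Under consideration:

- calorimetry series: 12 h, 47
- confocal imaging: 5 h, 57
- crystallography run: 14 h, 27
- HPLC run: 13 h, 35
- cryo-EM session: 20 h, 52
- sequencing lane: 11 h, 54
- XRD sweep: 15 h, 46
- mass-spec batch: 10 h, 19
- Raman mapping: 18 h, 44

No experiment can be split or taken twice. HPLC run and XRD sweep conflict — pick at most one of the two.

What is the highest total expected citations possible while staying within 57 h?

Calorimetry series + confocal imaging + crystallography run + sequencing lane + XRD sweep uses 57 of the 57 h and totals 231.
The closest alternative, calorimetry series + confocal imaging + sequencing lane + XRD sweep + mass-spec batch, reaches only 223.

231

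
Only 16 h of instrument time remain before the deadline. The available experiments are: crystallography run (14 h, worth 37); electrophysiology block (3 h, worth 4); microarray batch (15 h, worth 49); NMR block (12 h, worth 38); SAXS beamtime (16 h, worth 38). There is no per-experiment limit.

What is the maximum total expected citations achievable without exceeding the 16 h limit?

Microarray batch uses 15 of the 16 h and totals 49.
Every other selection either busts 16 h or fails to beat 49.

49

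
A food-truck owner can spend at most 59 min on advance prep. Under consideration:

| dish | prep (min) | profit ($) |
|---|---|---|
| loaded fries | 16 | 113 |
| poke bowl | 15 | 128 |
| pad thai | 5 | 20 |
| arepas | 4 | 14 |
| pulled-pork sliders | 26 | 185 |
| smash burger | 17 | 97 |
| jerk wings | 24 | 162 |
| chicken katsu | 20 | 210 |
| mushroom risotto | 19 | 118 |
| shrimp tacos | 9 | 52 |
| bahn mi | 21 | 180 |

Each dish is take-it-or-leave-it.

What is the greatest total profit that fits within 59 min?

518

Taking poke bowl + chicken katsu + bahn mi: 56 min used, 518 in profit.
Runner-up loaded fries + chicken katsu + bahn mi tops out at 503.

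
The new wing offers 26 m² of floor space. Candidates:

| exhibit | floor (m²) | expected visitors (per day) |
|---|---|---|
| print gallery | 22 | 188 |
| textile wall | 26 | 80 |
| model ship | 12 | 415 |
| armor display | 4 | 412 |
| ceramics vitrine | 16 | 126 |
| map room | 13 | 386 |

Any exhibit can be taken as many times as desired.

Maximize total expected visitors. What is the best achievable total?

Ranking by ratio (expected visitors/m²): armor display 103.00, model ship 34.58, map room 29.69, print gallery 8.55.
Best packing: 6×armor display — 24 m², 2472 total.
That's the maximum — no swap from here does better than 2472.

2472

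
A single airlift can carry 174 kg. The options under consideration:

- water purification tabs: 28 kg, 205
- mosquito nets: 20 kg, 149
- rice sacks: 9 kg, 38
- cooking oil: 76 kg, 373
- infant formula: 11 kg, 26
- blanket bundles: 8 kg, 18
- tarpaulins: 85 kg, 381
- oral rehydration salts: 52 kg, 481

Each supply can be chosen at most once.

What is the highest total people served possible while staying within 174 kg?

Taking the top-ratio supplies first gives water purification tabs + mosquito nets + rice sacks + infant formula + blanket bundles + oral rehydration salts for 917 (128 kg).
Replace mosquito nets and infant formula with cooking oil: the trade gains 198 net, giving 1115 at 173 kg.
Runner-up water purification tabs + rice sacks + tarpaulins + oral rehydration salts tops out at 1105.

1115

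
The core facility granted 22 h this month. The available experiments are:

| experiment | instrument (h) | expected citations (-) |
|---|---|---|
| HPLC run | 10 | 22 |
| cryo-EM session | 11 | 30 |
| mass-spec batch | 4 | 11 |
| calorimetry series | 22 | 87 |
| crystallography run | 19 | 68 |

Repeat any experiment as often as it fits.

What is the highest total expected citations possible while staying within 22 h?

By expected citations per h: calorimetry series 3.95, crystallography run 3.58, mass-spec batch 2.75, cryo-EM session 2.73 lead.
Taking calorimetry series: 22 h used, 87 in expected citations.

87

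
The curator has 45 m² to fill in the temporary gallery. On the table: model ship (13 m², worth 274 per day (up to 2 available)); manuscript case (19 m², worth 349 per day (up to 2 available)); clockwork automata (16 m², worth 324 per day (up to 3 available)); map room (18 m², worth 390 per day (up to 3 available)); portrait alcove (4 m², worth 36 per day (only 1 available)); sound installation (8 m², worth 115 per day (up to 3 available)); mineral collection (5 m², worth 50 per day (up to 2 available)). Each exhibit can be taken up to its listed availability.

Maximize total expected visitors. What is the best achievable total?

938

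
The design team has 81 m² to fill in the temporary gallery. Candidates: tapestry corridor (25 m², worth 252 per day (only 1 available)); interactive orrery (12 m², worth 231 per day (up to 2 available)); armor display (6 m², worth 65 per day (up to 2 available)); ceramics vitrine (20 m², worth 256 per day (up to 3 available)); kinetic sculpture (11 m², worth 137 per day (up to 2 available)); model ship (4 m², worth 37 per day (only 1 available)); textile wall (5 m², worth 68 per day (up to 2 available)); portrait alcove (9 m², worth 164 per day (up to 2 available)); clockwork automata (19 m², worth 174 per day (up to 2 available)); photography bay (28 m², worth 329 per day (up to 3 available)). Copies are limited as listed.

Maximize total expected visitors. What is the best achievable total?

Ranking by ratio (expected visitors/m²): interactive orrery 19.25, portrait alcove 18.22, textile wall 13.60, ceramics vitrine 12.80.
Greedy by ratio would take 2×interactive orrery + armor display + ceramics vitrine + 2×textile wall + 2×portrait alcove: 78 m² used, total 1247.
Dropping ceramics vitrine frees 20 m²; slotting in 2×kinetic sculpture (22 m²) lifts the total to 1265 at 80 m².
Nothing else within 81 m² beats 1265.

1265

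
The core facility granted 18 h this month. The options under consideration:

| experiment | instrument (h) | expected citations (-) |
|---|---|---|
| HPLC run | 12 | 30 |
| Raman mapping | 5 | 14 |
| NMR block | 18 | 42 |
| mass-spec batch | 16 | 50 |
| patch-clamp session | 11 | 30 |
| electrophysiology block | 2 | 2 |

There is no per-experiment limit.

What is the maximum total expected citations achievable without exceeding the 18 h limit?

52

Density check — mass-spec batch 3.12, Raman mapping 2.80, patch-clamp session 2.73 are the best per h.
Taking mass-spec batch + electrophysiology block: 18 h used, 52 in expected citations.
Every other selection either busts 18 h or fails to beat 52.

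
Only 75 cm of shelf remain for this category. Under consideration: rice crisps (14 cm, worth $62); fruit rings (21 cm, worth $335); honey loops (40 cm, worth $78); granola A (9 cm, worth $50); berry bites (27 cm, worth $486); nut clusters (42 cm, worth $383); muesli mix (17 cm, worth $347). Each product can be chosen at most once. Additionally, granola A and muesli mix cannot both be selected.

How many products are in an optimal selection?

The maximum weekly sales within 75 cm is 1168.
fruit rings + berry bites + muesli mix hits 1168 at 65 cm.
Every optimal selection uses 3 products.

3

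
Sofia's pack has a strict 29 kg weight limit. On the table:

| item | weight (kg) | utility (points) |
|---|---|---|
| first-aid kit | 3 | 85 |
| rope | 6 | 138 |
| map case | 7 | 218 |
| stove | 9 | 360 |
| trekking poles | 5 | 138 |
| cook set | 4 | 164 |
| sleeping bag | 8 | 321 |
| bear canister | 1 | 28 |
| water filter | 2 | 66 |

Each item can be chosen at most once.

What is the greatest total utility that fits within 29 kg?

By utility per kg: cook set 41.00, sleeping bag 40.12, stove 40.00 lead.
Greedy by ratio would take first-aid kit + stove + cook set + sleeping bag + bear canister + water filter: 27 kg used, total 1024.
Replace first-aid kit and water filter with map case: the trade gains 67 net, giving 1091 at 29 kg.

1091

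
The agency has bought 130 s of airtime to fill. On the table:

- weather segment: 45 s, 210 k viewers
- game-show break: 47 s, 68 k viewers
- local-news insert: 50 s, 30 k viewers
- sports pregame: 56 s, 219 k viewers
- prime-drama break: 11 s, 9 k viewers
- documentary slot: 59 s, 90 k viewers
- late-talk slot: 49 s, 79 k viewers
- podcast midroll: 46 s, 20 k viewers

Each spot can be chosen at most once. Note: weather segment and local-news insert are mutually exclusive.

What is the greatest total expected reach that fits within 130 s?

Taking weather segment + sports pregame + prime-drama break: 112 s used, 438 in expected reach.
The closest alternative, weather segment + sports pregame, reaches only 429.

438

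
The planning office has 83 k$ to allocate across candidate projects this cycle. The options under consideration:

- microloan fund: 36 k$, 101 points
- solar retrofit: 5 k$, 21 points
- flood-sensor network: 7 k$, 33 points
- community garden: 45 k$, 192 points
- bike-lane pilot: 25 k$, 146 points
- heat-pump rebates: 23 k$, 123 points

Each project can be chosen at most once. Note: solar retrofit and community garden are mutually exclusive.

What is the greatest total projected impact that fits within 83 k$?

371

Greedy by ratio would take solar retrofit + flood-sensor network + bike-lane pilot + heat-pump rebates: 60 k$ used, total 323.
Replace solar retrofit and heat-pump rebates with community garden: the trade gains 48 net, giving 371 at 77 k$.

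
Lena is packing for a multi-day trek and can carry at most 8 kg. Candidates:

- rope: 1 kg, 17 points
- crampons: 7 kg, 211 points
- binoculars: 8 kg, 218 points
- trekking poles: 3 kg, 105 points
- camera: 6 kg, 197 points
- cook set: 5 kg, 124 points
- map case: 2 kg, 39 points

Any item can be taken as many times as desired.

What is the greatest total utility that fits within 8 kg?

249

2×trekking poles + map case uses 8 of the 8 kg and totals 249.
Nothing else within 8 kg beats 249.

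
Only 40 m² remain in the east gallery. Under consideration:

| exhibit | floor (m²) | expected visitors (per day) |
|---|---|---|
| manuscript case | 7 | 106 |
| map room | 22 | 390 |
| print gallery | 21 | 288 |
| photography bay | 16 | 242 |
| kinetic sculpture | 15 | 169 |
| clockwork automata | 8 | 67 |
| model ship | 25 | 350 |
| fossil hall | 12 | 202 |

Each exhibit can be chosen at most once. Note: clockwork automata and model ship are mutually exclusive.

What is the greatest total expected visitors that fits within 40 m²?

By expected visitors per m²: map room 17.73, fossil hall 16.83, manuscript case 15.14, photography bay 15.12 lead.
Taking the top-ratio exhibits first gives map room + fossil hall for 592 (34 m²).
Replace fossil hall with photography bay: the trade gains 40 net, giving 632 at 38 m².
No other feasible combination exceeds 632.

632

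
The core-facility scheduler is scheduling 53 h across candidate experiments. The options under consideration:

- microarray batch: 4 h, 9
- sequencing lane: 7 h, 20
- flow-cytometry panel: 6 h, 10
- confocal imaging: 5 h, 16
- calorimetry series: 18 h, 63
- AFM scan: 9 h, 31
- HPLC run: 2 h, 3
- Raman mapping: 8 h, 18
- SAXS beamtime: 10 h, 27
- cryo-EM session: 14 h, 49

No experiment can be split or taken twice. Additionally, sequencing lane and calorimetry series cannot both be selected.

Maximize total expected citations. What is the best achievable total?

173

Best packing: calorimetry series + AFM scan + HPLC run + SAXS beamtime + cryo-EM session — 53 h, 173 total.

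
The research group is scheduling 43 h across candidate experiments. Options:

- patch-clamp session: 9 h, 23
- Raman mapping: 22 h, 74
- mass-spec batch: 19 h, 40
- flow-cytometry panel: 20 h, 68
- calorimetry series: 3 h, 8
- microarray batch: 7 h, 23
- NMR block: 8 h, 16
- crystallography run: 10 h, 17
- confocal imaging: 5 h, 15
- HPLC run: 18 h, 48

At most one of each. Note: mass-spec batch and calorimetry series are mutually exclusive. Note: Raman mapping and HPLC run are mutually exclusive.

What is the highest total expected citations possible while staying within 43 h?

142

Density check — flow-cytometry panel 3.40, Raman mapping 3.36, microarray batch 3.29 are the best per h.
The ratio ordering already packs tightly: Raman mapping + flow-cytometry panel, 42 h, 142.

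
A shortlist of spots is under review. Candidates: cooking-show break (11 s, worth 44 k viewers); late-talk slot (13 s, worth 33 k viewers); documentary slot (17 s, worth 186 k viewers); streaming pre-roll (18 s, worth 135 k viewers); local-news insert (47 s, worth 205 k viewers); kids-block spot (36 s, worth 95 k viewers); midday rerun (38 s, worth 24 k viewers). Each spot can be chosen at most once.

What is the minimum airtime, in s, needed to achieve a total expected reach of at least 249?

35

Minimise s subject to total expected reach ≥ 249.
documentary slot + streaming pre-roll: 321 expected reach at 35 s.
Any bundle with less than 35 s falls short of 249.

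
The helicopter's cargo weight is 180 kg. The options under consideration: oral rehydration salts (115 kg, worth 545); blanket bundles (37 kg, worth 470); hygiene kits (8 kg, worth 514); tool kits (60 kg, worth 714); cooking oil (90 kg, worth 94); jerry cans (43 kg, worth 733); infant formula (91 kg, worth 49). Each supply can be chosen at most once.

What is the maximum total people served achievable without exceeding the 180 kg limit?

2431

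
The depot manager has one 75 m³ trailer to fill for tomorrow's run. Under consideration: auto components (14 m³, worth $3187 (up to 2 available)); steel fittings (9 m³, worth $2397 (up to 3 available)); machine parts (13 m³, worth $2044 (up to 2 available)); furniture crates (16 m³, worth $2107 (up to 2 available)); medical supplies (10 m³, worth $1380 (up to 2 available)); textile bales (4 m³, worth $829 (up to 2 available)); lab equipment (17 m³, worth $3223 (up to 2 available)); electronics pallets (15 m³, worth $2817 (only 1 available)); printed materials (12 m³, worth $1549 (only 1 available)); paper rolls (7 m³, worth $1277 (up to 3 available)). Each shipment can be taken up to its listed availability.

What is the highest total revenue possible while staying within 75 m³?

A density-first pass picks 2×auto components + 3×steel fittings + 2×textile bales + paper rolls — 16500 at 70 m³.
Replace textile bales and paper rolls with electronics pallets: the trade gains 711 net, giving 17211 at 74 m³.

17211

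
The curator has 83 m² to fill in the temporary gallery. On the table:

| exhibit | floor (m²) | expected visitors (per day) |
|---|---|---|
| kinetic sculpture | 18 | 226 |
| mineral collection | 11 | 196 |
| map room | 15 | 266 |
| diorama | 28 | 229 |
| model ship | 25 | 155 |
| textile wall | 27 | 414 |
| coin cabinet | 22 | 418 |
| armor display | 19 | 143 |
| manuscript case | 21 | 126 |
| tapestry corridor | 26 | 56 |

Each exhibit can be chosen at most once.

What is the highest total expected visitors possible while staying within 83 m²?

1324

Greedy by ratio would take mineral collection + map room + textile wall + coin cabinet: 75 m² used, total 1294.
The 11 m² tied up in mineral collection is better spent on kinetic sculpture — total rises to 1324 (82 m²).
An exhaustive check of the 1024 subsets confirms 1324.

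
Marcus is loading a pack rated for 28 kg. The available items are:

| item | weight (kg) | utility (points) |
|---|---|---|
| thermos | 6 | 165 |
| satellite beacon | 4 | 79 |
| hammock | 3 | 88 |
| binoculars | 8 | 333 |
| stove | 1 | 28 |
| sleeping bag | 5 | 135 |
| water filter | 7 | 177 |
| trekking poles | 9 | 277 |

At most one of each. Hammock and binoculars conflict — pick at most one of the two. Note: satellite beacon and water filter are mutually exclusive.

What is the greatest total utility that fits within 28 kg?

910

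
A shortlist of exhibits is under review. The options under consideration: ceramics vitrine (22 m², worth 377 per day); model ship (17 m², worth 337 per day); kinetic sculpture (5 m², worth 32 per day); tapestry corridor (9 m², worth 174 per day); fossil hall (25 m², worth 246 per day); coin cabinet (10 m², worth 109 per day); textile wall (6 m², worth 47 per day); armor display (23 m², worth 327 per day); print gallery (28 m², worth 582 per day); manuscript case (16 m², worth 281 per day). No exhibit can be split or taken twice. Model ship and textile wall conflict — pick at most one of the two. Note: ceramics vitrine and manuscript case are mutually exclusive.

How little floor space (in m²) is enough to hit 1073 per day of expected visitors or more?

54

Minimise m² subject to total expected visitors ≥ 1073.
model ship + tapestry corridor + print gallery reaches 1093 using 54 m².
Below 54 m² the best achievable stays under 1073.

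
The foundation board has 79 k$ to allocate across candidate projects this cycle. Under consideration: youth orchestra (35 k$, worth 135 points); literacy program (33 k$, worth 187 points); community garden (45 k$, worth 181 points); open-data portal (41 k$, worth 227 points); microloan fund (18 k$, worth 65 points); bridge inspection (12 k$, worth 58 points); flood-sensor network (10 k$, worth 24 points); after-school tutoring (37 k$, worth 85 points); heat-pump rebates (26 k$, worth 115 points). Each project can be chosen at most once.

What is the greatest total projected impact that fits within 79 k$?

Best packing: literacy program + open-data portal — 74 k$, 414 total.
The closest alternative, open-data portal + bridge inspection + heat-pump rebates, reaches only 400.

414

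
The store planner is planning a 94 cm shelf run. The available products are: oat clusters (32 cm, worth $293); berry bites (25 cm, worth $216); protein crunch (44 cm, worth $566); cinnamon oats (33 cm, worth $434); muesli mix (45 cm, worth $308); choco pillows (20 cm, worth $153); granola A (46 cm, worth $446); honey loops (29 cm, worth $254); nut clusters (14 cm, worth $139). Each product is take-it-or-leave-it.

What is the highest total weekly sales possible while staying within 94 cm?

The ratio ordering already packs tightly: protein crunch + cinnamon oats + nut clusters, 91 cm, 1139.
Next best is cinnamon oats + granola A + nut clusters at 1019 (93 cm) — short by 120.

1139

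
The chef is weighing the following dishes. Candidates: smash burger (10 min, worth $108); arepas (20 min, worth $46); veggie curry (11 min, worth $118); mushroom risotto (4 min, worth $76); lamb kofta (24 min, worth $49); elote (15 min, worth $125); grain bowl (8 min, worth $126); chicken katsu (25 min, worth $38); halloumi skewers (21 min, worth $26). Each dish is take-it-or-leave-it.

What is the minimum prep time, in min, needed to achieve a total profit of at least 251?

Minimise min subject to total profit ≥ 251.
smash burger + mushroom risotto + grain bowl reaches 310 using 22 min.
No combination under 22 min hits 251.

22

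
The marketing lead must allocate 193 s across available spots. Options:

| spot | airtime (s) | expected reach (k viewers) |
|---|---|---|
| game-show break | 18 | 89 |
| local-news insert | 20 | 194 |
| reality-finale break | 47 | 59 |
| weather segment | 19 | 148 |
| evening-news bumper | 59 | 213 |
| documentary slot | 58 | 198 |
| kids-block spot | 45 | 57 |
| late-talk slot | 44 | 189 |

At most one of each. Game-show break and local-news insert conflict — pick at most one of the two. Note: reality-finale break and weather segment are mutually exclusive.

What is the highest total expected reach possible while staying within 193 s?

801

Density check — local-news insert 9.70, weather segment 7.79, game-show break 4.94 are the best per s.
Local-news insert + weather segment + evening-news bumper + kids-block spot + late-talk slot uses 187 of the 193 s and totals 801.
Nothing else feasible within 193 s beats 801.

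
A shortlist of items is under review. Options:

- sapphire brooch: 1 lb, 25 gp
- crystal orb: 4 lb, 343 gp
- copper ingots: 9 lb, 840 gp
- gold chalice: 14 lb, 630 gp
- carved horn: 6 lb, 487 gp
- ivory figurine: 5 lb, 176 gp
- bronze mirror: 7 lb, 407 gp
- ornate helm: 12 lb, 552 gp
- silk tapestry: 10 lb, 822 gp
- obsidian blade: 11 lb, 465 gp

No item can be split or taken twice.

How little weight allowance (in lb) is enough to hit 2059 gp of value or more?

Minimise lb subject to total value ≥ 2059.
copper ingots + carved horn + silk tapestry reaches 2149 using 25 lb.
Any bundle with less than 25 lb falls short of 2059.

25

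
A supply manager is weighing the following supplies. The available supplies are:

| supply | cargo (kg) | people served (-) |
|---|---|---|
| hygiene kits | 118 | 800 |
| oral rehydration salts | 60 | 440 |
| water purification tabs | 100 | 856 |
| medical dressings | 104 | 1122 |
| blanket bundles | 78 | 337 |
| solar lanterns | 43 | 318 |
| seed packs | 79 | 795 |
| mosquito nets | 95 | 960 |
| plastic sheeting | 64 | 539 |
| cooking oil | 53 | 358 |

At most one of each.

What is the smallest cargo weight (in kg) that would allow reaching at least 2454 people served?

Need the lightest bundle worth ≥ 2454.
Taking medical dressings + seed packs + plastic sheeting gives 2456 (≥ 2454) for 247 kg.
Below 247 kg the best achievable stays under 2454.

247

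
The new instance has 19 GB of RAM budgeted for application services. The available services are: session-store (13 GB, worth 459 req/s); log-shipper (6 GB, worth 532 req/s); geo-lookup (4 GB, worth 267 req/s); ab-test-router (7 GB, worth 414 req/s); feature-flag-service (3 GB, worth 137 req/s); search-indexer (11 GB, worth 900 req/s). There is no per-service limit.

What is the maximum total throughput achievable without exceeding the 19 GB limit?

1596

3×log-shipper uses 18 of the 19 GB and totals 1596.
Every other selection either busts 19 GB or fails to beat 1596.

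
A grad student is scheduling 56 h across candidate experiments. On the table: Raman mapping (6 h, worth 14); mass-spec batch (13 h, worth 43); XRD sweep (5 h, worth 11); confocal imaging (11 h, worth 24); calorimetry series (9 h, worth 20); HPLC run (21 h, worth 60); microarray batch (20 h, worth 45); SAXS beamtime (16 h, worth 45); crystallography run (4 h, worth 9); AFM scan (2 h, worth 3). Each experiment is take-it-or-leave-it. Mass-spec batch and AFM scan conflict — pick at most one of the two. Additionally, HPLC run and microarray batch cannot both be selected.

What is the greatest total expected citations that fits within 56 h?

Ranking by ratio (expected citations/h): mass-spec batch 3.31, HPLC run 2.86, SAXS beamtime 2.81.
Raman mapping + mass-spec batch + HPLC run + SAXS beamtime uses 56 of the 56 h and totals 162.
Every other selection either busts 56 h or breaks a pairing rule or fails to beat 162.

162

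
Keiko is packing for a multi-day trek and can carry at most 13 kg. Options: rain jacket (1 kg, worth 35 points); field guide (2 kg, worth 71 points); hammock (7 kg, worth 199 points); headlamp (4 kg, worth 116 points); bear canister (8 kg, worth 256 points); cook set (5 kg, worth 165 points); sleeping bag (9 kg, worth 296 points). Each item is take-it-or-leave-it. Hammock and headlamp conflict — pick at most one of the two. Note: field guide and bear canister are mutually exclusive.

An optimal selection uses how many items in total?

2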